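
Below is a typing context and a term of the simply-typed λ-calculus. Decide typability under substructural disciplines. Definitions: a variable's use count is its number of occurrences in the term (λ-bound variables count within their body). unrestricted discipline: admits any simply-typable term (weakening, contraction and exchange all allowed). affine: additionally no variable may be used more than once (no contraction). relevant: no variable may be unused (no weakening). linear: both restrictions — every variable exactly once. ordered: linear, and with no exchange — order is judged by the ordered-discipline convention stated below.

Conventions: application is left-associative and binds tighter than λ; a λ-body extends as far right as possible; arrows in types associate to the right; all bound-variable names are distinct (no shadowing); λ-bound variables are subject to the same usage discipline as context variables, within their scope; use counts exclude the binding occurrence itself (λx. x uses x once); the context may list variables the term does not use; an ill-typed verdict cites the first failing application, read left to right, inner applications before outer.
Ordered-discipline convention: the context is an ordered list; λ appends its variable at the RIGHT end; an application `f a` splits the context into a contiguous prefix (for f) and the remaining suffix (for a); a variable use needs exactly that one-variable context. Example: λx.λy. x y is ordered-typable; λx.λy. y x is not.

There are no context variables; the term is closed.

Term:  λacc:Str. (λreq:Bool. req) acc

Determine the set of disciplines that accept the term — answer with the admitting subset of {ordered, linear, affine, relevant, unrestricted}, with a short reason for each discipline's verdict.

admitting disciplines: none
counts: acc (bound) ×1; req (bound) ×1
left-to-right use order: req, acc
typing: ill-typed: an argument Str mismatches the expected Bool
ordered ✗ (a type mismatch blocks all five)
linear ✗ (the type mismatch rejects it)
affine ✗ (not simply typable)
relevant ✗ (fails simple typing)
unrestricted ✗ (a type mismatch blocks all five)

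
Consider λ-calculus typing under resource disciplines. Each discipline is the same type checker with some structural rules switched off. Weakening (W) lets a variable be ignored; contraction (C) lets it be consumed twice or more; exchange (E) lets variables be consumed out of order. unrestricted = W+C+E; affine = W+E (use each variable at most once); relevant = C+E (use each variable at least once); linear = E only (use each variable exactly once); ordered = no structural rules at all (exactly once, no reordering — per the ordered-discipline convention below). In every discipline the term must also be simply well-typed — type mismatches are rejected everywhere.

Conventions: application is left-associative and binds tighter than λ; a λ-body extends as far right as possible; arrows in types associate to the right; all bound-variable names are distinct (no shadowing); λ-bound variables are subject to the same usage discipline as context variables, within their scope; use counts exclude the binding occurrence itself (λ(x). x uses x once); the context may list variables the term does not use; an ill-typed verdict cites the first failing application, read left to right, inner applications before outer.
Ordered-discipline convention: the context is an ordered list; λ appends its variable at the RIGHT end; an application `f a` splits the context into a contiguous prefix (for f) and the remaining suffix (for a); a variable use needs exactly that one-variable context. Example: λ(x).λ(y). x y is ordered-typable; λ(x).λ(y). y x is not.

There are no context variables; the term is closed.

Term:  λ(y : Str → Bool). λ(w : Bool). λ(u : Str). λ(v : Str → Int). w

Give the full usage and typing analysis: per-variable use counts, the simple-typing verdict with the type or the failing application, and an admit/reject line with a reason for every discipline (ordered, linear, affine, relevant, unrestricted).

use counts: y (λ-bound): 0, w (λ-bound): 1, u (λ-bound): 0, v (λ-bound): 0
order of uses: w
typing: well-typed — term : (Str → Bool) → Bool → Str → (Str → Int) → Bool
ordered: ✗, unused: y, u, v — weakening required
linear: ✗, unused: y, u, v — weakening required
affine: ✓, at most one use each (y, w, u, v)
relevant: ✗, unused: y, u, v — weakening required
unrestricted: ✓, type-checks ((Str → Bool) → Bool → Str → (Str → Int) → Bool) and nothing is barred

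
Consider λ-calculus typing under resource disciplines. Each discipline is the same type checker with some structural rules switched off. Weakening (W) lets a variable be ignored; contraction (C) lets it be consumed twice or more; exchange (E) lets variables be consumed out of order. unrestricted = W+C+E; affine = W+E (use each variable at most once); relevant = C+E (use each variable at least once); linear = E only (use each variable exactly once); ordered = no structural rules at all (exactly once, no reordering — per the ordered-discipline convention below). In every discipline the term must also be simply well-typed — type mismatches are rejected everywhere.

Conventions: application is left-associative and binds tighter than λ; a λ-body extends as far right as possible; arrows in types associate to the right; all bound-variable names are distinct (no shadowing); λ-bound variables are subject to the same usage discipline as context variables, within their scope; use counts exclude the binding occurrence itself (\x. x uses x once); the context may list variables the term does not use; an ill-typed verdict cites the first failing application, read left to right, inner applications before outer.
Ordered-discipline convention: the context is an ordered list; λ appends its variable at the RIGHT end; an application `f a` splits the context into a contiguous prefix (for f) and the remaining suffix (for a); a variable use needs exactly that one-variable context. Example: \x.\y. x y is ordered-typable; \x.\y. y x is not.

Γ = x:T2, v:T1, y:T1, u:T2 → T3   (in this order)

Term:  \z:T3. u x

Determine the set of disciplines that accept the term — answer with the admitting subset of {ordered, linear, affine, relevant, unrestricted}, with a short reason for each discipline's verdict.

admitted in: affine, unrestricted
use counts: x: 1; v: 0; y: 0; u: 1; z (bound): 0
order of uses: u, x
typing: the term checks, with type T3 → T3
ordered: ✗ — v, y, z never used (weakening)
linear: ✗ — v, y, z never used (weakening)
affine: ✓ — no duplicate uses among x, v, y, u, z
relevant: ✗ — v, y, z never used (weakening)
unrestricted: ✓ — well-typed at T3 → T3; no restrictions here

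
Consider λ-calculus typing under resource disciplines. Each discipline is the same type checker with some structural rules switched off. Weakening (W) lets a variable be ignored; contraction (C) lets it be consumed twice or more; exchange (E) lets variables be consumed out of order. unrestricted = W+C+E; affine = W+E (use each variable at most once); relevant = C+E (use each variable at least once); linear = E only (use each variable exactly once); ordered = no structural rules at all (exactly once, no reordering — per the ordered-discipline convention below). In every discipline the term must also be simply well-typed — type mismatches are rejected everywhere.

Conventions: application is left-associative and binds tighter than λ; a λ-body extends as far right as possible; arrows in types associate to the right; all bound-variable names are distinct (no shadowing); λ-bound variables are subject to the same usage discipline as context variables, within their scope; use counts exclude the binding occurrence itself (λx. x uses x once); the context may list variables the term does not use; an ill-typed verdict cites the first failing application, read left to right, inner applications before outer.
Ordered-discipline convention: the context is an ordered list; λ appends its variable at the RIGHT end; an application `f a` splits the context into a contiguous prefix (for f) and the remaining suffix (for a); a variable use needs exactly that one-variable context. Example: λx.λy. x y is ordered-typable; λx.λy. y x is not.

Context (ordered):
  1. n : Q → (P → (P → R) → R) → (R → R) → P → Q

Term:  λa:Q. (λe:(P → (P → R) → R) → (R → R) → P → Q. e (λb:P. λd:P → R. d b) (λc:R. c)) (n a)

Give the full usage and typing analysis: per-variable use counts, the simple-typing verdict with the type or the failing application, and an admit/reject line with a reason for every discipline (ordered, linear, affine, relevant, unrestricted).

usage: n ×1; a (bound) ×1; e (bound) ×1; b (bound) ×1; d (bound) ×1; c (bound) ×1
use order (left to right): e, d, b, c, n, a
typing: well-typed at Q → P → Q
ordered: ✗ — no ordered split (uses run e, d, b, c, n, a)
linear: ✓ — single use per variable (n, a, e, b, d, c)
affine: ✓ — no duplicate uses among n, a, e, b, d, c
relevant: ✓ — none of n, a, e, b, d, c goes unused
unrestricted: ✓ — simply typable at Q → P → Q; W, C, E all held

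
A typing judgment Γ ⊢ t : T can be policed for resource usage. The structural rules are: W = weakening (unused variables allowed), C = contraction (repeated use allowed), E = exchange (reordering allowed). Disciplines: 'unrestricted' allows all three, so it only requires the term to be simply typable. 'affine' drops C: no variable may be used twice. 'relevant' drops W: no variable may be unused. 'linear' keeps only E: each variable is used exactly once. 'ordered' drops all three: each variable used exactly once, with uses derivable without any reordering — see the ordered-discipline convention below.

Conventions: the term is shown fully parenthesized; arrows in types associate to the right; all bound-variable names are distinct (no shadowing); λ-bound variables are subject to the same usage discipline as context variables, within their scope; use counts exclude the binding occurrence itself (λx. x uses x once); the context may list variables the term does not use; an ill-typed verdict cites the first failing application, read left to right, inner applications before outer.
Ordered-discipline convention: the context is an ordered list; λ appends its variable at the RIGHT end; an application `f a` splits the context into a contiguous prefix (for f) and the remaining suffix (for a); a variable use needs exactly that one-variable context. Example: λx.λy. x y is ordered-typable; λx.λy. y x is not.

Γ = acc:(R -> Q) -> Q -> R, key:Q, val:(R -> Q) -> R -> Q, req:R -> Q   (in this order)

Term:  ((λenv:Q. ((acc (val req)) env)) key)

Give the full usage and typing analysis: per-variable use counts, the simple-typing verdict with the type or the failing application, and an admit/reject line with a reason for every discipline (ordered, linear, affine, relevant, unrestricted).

usage: acc: 1, key: 1, val: 1, req: 1, env [bound]: 1
uses in reading order: acc, val, req, env, key
typing: well-typed at R
ordered: ✗, no contiguous prefix/suffix split fits acc, val, req, env, key
linear: ✓, acc, key, val, req, env: one use apiece
affine: ✓, acc, key, val, req, env: no repeats, contraction unneeded
relevant: ✓, every one of acc, key, val, req, env appears
unrestricted: ✓, typability at R is all that's needed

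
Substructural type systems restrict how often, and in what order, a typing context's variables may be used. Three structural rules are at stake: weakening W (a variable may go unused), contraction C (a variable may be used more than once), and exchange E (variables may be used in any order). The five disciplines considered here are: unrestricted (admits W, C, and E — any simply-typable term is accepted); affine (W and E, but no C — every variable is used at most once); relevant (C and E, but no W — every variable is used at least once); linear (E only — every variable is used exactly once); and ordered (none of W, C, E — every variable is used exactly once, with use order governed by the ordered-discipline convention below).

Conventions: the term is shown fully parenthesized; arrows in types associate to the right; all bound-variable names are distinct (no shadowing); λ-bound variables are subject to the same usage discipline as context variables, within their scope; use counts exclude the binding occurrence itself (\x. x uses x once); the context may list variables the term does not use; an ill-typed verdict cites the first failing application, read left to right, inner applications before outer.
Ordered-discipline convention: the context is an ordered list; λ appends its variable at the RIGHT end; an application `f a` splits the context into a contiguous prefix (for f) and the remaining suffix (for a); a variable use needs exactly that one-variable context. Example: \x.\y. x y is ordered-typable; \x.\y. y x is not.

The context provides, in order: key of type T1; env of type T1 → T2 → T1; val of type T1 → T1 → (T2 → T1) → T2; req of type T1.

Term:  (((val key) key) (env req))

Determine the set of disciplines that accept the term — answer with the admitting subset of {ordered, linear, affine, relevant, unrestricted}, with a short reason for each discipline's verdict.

admitted in: relevant, unrestricted
variable uses: key: 2; env: 1; val: 1; req: 1
use order (left to right): val, key, key, env, req
typing: well-typed at T2
ordered ✗ (repeated use of key ×2)
linear ✗ (repeated use of key ×2)
affine ✗ (repeated use of key ×2)
relevant ✓ (key, env, val, req: all used, weakening unneeded)
unrestricted ✓ (simply typable at T2; W, C, E all held)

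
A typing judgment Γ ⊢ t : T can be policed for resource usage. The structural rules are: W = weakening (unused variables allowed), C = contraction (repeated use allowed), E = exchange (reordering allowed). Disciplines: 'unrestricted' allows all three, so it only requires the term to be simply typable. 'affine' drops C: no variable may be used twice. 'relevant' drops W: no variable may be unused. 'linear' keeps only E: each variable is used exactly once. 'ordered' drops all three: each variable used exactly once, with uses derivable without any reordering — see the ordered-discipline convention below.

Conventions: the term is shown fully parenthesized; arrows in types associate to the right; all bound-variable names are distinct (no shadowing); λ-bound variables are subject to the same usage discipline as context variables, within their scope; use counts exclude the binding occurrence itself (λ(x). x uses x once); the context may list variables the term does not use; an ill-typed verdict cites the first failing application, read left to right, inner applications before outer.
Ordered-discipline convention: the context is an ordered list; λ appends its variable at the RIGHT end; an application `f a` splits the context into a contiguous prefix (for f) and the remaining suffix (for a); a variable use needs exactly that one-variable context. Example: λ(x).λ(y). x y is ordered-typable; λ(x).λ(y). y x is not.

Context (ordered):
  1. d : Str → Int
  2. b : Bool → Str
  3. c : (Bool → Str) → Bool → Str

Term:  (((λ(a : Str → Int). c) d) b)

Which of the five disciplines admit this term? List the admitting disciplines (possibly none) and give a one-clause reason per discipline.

accepted by: affine, unrestricted
variable uses: d ×1; b ×1; c ×1; a (bound) ×0
left-to-right use order: c, d, b
typing: well-typed — term : Bool → Str
ordered: ✗ — needs weakening: a unused
linear: ✗ — needs weakening: a unused
affine: ✓ — at most one use each (d, b, c, a)
relevant: ✗ — needs weakening: a unused
unrestricted: ✓ — type-checks (Bool → Str) and nothing is barred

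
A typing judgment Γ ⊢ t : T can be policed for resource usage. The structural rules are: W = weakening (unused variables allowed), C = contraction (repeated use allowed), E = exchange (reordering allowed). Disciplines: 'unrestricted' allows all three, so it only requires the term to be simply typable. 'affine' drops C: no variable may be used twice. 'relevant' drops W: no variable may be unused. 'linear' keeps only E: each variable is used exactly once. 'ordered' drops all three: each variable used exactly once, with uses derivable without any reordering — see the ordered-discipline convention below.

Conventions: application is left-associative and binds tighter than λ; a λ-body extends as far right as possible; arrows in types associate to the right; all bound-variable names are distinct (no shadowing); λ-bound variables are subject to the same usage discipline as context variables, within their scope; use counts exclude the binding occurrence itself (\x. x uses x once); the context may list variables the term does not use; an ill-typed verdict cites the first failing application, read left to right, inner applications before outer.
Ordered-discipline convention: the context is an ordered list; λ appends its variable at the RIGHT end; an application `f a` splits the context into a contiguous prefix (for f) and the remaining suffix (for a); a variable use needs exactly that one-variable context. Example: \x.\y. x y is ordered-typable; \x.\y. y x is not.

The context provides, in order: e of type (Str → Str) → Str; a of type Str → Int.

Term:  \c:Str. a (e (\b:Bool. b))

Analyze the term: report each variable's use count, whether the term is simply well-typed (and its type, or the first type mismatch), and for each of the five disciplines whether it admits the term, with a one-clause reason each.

use counts: e=1, a=1, c (λ-bound)=0, b (λ-bound)=1
order of uses: a, e, b
typing: ill-typed: an argument Bool → Bool mismatches the expected Str → Str
ordered: ✗ — not simply typable
linear: ✗ — fails simple typing
affine: ✗ — a type mismatch blocks all five
relevant: ✗ — the type mismatch rejects it
unrestricted: ✗ — not simply typable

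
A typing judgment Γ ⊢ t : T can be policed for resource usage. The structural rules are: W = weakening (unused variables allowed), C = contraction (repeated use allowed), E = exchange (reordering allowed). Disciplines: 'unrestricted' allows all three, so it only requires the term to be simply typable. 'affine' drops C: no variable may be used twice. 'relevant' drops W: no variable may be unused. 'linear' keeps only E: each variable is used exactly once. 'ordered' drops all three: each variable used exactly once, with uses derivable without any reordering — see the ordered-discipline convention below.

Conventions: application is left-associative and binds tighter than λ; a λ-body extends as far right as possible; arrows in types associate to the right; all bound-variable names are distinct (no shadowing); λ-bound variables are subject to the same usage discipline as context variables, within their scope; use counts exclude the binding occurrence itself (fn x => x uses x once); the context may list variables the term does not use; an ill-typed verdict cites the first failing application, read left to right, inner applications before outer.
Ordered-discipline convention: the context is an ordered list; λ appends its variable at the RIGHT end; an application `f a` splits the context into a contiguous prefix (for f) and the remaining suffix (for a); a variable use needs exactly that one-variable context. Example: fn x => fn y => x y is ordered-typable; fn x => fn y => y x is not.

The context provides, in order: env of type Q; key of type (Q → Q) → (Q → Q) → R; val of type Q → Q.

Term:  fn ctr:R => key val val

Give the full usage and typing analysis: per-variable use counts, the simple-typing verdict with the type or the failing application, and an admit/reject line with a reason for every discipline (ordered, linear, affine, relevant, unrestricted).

usage: env: 0×, key: 1×, val: 2×, ctr (bound): 0×
uses in reading order: key, val, val
typing: the term checks, with type R → R
ordered ✗ (val ×2 used more than once (contraction); env, ctr left unused)
linear ✗ (val ×2 used more than once (contraction); env, ctr left unused)
affine ✗ (val ×2 used more than once (contraction))
relevant ✗ (env, ctr left unused)
unrestricted ✓ (typability at R → R is all that's needed)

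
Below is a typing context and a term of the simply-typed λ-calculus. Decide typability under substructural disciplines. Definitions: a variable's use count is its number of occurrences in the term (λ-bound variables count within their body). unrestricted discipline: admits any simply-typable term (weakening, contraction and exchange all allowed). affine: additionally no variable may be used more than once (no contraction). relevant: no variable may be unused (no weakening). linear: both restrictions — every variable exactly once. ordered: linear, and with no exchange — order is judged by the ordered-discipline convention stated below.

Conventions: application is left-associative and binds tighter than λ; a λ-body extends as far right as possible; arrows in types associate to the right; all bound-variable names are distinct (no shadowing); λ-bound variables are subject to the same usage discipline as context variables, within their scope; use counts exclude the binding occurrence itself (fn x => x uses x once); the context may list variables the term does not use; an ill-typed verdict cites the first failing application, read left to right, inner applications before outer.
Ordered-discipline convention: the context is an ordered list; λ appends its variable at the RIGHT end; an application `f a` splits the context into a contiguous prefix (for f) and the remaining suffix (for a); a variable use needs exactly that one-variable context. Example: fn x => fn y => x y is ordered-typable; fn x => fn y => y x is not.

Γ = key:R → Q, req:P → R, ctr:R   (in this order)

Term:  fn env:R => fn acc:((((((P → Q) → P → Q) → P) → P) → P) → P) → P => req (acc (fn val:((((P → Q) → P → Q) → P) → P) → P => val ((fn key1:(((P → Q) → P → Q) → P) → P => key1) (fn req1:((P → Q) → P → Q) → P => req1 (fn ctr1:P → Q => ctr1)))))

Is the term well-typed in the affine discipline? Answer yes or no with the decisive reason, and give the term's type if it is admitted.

yes — none of key, req, ctr, env, acc, val, key1, req1, ctr1 used more than once; term : R → (((((((P → Q) → P → Q) → P) → P) → P) → P) → P) → R
variable uses: key: 0, req: 1, ctr: 0, env (bound): 0, acc (bound): 1, val (bound): 1, key1 (bound): 1, req1 (bound): 1, ctr1 (bound): 1
left-to-right use order: req, acc, val, key1, req1, ctr1
typing: the term checks, with type R → (((((((P → Q) → P → Q) → P) → P) → P) → P) → P) → R
summary: ordered ✗, linear ✗, affine ✓, relevant ✗, unrestricted ✓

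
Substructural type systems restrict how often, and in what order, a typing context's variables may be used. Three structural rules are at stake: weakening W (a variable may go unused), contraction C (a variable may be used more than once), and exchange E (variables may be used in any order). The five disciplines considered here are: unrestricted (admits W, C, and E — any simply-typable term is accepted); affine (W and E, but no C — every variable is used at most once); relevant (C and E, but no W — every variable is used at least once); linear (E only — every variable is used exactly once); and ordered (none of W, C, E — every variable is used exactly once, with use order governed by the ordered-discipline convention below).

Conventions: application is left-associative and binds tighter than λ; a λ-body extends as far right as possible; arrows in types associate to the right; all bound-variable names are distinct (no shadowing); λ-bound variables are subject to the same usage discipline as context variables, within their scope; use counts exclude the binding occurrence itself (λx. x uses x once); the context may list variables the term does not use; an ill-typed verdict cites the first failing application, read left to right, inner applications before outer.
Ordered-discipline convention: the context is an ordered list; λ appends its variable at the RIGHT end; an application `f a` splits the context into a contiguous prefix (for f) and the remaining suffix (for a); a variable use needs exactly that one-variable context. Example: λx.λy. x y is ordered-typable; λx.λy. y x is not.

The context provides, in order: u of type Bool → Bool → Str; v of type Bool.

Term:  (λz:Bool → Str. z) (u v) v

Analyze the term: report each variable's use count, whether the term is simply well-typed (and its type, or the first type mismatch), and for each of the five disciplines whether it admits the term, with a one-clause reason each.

counts: u ×1; v ×2; z (λ-bound) ×1
left-to-right use order: z, u, v, v
typing: well-typed — term : Str
ordered: ✗, uses contraction: v ×2
linear: ✗, uses contraction: v ×2
affine: ✗, uses contraction: v ×2
relevant: ✓, every one of u, v, z appears
unrestricted: ✓, simply typable at Str; W, C, E all held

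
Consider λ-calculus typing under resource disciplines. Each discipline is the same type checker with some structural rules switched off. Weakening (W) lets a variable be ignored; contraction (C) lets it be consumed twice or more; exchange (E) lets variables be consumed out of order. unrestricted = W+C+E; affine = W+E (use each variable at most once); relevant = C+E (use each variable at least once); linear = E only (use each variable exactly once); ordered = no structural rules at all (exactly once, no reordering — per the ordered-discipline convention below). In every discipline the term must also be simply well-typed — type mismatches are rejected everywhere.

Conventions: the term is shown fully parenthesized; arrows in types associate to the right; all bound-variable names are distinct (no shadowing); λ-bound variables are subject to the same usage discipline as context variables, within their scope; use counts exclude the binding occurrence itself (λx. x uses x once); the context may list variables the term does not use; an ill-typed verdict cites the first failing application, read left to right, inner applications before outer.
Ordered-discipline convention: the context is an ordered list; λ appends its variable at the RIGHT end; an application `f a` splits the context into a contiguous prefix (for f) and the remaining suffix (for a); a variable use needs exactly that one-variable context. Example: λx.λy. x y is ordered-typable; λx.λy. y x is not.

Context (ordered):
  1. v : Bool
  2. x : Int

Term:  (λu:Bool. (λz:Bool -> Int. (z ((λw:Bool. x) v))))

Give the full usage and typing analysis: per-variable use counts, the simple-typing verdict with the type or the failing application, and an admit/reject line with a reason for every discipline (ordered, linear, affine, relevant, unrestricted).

variable uses: v ×1, x ×1, u (bound) ×0, z (bound) ×1, w (bound) ×0
order of uses: z, x, v
typing: ill-typed: a function awaiting Bool gets Int
ordered: ✗, not simply typable
linear: ✗, fails simple typing
affine: ✗, a type mismatch blocks all five
relevant: ✗, the type mismatch rejects it
unrestricted: ✗, not simply typable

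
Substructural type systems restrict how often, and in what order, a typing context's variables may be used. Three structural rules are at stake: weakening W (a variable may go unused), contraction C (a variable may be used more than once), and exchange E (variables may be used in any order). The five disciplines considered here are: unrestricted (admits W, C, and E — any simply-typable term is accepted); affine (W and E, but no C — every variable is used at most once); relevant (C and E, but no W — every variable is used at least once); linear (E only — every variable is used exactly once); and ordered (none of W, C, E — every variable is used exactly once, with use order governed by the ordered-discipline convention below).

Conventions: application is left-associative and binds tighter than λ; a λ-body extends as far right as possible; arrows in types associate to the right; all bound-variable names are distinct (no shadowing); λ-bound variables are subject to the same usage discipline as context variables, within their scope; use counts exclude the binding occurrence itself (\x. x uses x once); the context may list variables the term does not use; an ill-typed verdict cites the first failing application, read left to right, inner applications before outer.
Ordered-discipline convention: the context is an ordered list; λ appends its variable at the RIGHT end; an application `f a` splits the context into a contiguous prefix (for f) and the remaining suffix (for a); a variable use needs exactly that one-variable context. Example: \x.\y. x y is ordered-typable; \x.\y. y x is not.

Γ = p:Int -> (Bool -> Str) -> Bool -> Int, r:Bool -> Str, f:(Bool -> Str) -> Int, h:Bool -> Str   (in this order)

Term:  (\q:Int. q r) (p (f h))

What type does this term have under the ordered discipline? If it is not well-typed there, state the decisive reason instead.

not well-typed under ordered — fails simple typing
use counts: p: 1×; r: 1×; f: 1×; h: 1×; q (λ-bound): 1×
left-to-right use order: q, r, p, f, h
typing: ill-typed: non-function type Int applied to an argument
all disciplines: ordered ✗, linear ✗, affine ✗, relevant ✗, unrestricted ✗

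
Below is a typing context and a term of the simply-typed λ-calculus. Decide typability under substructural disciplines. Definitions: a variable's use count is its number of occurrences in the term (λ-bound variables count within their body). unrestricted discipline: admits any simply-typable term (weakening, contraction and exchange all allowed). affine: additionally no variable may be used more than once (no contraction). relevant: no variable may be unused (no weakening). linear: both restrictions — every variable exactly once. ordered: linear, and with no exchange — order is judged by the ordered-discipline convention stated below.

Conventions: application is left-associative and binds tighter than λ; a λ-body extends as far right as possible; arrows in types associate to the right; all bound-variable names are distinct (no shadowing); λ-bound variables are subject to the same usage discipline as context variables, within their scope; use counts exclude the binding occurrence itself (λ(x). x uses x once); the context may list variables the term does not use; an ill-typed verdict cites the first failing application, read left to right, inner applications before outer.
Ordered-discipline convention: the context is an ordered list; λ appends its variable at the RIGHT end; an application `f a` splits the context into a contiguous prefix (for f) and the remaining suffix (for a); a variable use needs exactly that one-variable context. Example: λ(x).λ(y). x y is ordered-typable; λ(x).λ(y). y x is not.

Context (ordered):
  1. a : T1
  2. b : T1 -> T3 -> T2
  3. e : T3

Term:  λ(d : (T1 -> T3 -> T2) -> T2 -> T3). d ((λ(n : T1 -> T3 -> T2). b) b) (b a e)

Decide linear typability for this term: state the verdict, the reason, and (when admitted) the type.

no — uses contraction: b ×3; n left unused
use counts: a ×1, b ×3, e ×1, d [bound] ×1, n [bound] ×0
left-to-right use order: d, b, b, b, a, e
typing: well-typed — term : ((T1 -> T3 -> T2) -> T2 -> T3) -> T3
all disciplines: ordered ✗ · linear ✗ · affine ✗ · relevant ✗ · unrestricted ✓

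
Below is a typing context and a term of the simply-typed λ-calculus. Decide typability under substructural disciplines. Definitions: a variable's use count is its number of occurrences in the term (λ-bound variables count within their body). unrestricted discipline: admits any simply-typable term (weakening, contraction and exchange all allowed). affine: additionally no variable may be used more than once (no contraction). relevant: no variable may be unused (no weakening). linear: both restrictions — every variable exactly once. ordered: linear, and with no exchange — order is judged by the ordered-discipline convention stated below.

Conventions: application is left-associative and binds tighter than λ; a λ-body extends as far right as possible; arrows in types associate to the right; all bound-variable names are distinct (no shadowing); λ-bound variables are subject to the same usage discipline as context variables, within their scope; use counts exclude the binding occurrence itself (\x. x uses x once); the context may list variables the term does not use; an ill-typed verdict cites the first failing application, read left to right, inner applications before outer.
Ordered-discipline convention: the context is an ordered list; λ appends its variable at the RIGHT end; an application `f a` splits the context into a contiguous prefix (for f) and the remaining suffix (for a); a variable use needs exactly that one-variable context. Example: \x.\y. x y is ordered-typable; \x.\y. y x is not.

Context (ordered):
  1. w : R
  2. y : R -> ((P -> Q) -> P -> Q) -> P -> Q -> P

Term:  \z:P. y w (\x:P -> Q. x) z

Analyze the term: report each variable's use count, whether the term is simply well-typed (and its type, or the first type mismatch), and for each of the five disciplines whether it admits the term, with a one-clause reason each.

usage: w: 1×; y: 1×; z (bound): 1×; x (bound): 1×
use order (left to right): y, w, x, z
typing: well-typed at P -> Q -> P
ordered: ✗, use order y, w, x, z needs exchange
linear: ✓, exactly-once usage across w, y, z, x
affine: ✓, w, y, z, x: no repeats, contraction unneeded
relevant: ✓, w, y, z, x: all used, weakening unneeded
unrestricted: ✓, simply typable at P -> Q -> P; W, C, E all held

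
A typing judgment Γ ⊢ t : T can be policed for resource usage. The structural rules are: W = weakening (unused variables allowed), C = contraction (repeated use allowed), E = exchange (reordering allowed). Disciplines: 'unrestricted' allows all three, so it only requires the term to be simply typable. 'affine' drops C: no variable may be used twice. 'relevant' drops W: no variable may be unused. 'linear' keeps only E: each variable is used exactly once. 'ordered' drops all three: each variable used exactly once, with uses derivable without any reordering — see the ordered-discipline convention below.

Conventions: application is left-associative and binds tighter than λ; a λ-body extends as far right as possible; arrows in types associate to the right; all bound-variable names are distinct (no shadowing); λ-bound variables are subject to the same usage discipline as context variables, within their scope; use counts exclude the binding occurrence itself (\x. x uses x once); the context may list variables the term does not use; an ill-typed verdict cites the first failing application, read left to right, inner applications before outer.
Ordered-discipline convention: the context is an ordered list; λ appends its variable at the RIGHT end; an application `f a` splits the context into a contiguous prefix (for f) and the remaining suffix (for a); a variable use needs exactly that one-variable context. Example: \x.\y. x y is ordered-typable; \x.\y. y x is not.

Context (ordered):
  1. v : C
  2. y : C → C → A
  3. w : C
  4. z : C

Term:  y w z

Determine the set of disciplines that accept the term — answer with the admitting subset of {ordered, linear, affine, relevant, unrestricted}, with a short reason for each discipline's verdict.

admitted by: affine, unrestricted
counts: v=0; y=1; w=1; z=1
uses in reading order: y, w, z
typing: well-typed at A
ordered ✗ (needs weakening: v unused)
linear ✗ (needs weakening: v unused)
affine ✓ (no duplicate uses among v, y, w, z)
relevant ✗ (needs weakening: v unused)
unrestricted ✓ (simply typable at A; W, C, E all held)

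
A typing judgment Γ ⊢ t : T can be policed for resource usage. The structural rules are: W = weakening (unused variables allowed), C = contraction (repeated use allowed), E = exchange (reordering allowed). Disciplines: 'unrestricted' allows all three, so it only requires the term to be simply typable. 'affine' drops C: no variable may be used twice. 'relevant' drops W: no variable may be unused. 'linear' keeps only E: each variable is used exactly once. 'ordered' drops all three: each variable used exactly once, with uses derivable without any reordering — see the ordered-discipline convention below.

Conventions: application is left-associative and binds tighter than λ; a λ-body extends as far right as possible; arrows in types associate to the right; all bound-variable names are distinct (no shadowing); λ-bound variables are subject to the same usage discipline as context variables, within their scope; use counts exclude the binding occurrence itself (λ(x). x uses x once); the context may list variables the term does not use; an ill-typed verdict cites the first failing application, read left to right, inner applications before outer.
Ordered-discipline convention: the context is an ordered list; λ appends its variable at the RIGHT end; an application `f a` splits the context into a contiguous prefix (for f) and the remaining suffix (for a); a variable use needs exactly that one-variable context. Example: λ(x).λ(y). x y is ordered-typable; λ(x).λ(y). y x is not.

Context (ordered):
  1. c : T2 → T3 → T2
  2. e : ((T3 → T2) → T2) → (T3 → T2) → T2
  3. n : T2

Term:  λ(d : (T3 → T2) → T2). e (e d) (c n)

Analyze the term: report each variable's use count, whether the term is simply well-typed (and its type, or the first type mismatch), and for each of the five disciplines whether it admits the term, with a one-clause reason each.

counts: c: 1×, e: 2×, n: 1×, d (bound): 1×
left-to-right use order: e, e, d, c, n
typing: well-typed at ((T3 → T2) → T2) → T2
ordered: ✗, needs contraction — e ×2
linear: ✗, needs contraction — e ×2
affine: ✗, needs contraction — e ×2
relevant: ✓, every one of c, e, n, d appears
unrestricted: ✓, typability at ((T3 → T2) → T2) → T2 is all that's needed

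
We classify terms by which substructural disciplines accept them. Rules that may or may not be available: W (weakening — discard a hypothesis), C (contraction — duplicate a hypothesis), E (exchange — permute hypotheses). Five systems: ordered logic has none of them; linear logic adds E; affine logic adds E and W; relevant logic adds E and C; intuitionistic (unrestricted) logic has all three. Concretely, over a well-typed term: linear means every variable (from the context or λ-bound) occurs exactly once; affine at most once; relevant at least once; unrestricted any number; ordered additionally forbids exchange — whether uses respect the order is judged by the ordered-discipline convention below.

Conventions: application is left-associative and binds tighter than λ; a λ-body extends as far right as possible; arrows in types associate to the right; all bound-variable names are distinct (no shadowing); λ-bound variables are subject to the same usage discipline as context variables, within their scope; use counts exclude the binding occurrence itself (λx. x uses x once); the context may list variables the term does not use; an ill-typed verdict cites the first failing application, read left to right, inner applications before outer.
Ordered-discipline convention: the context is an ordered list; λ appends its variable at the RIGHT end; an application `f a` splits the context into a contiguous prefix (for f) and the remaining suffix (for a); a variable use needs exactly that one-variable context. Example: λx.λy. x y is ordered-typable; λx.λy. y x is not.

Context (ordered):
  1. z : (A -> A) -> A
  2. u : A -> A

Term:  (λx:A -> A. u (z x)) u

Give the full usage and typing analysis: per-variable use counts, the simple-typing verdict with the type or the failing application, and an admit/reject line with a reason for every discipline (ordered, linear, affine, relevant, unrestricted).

counts: z: 1×; u: 2×; x (bound): 1×
uses in reading order: u, z, x, u
typing: well-typed — term : A
ordered: ✗, uses contraction: u ×2
linear: ✗, uses contraction: u ×2
affine: ✗, uses contraction: u ×2
relevant: ✓, at least one use each (z, u, x)
unrestricted: ✓, type-checks (A) and nothing is barred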